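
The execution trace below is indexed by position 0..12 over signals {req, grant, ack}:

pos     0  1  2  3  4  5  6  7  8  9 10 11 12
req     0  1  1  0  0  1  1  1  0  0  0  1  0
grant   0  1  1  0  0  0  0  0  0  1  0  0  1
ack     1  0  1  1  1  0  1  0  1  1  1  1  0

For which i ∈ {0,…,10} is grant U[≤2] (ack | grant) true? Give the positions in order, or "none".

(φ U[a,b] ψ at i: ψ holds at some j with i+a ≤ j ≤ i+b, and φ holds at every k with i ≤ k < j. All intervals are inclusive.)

0, 1, 2, 3, 4, 6, 8, 9, 10

Evaluate at each i in [0,10]:
  i=0: ✓ (rhs at j=0)
  i=1: ✓ (rhs at j=1)
  i=2: ✓ (rhs at j=2)
  i=3: ✓ (rhs at j=3)
  i=4: ✓ (rhs at j=4)
  i=5: ✗ (lhs fails at k=5 before rhs at j=6)
  i=6: ✓ (rhs at j=6)
  i=7: ✗ (lhs fails at k=7 before rhs at j=8)
  i=8: ✓ (rhs at j=8)
  i=9: ✓ (rhs at j=9)
  i=10: ✓ (rhs at j=10)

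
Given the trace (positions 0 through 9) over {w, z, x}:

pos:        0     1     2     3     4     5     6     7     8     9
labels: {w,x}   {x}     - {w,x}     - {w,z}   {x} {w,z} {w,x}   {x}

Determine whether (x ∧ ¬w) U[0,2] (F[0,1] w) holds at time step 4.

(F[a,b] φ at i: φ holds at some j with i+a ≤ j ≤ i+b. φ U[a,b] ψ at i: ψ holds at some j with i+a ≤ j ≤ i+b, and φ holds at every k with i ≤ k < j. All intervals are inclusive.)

True

Need some j in [4,6] with F[0,1] w, and (x ∧ ¬w) at every k in [4,j-1].
  j=4: F[0,1] w holds; no prefix to check → satisfied.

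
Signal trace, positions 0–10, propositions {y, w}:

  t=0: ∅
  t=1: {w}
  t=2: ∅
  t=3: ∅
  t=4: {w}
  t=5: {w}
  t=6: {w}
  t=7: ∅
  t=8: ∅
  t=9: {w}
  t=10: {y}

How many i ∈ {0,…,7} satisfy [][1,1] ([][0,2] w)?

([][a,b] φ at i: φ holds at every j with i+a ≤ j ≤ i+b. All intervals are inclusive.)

1

Evaluate at each i in [0,7]:
  i=0: ✗ (fails at j=1)
  i=1: ✗ (fails at j=2)
  i=2: ✗ (fails at j=3)
  i=3: ✓ (all of [4,4])
  i=4: ✗ (fails at j=5)
  i=5: ✗ (fails at j=6)
  i=6: ✗ (fails at j=7)
  i=7: ✗ (fails at j=8)
Positions where it holds: {3} → 1.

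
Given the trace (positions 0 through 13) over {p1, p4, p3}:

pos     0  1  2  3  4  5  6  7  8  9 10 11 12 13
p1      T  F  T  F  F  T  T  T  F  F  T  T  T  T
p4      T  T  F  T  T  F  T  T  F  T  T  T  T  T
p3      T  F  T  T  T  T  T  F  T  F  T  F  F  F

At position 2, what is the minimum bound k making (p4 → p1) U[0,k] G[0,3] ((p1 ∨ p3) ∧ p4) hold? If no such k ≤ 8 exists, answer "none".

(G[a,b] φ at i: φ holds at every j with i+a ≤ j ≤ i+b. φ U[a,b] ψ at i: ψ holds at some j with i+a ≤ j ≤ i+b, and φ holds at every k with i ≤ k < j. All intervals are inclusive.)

Need earliest j ≥ 2 with G[0,3] ((p1 ∨ p3) ∧ p4), and (p4 → p1) at every k in [2,j-1].
  j=2: rhs fails.
  j=3: rhs fails.
  j=4: rhs fails.
  j=5: rhs fails.
  j=6: rhs fails.
  j=7: rhs fails.
  j=8: rhs fails.
  j=9: rhs fails.
  j=10: rhs holds but lhs fails at k=3.
No witness within the range → none.

none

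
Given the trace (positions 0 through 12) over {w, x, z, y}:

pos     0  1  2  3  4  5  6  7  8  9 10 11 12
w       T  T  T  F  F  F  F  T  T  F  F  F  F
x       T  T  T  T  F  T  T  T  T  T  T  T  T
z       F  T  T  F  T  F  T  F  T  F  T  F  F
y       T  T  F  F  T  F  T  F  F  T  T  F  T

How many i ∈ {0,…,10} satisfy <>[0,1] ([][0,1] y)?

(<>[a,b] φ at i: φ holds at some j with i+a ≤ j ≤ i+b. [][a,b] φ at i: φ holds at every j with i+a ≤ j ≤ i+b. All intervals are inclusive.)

Evaluate at each i in [0,10]:
  i=0: ✓ (witness j=0)
  i=1: ✗ (none in [1,2])
  i=2: ✗ (none in [2,3])
  i=3: ✗ (none in [3,4])
  i=4: ✗ (none in [4,5])
  i=5: ✗ (none in [5,6])
  i=6: ✗ (none in [6,7])
  i=7: ✗ (none in [7,8])
  i=8: ✓ (witness j=9)
  i=9: ✓ (witness j=9)
  i=10: ✗ (none in [10,11])
Positions where it holds: {0, 8, 9} → 3.

3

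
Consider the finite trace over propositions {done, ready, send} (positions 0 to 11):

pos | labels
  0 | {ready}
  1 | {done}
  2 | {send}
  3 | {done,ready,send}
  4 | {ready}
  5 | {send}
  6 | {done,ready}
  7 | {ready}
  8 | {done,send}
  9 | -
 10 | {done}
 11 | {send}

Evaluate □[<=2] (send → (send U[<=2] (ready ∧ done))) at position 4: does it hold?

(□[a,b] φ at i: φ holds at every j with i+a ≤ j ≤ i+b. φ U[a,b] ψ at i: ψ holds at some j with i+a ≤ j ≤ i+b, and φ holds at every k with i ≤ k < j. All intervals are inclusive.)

True

Check (send → (send U[<=2] (ready ∧ done))) at every j in [4,6]:
  j=4: antecedent false → ✓
  j=5: antecedent true; consequent holds → ✓
  j=6: antecedent false → ✓
All positions satisfy it → formula holds.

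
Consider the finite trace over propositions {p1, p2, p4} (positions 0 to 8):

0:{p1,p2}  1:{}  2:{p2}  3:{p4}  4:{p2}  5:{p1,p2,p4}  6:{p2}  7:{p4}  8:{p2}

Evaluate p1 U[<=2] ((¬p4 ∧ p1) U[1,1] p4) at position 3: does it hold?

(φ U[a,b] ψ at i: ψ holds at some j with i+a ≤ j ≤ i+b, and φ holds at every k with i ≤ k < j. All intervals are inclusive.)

Does not hold

Need some j in [3,5] with ((¬p4 ∧ p1) U[1,1] p4), and p1 at every k in [3,j-1].
  j=3: ((¬p4 ∧ p1) U[1,1] p4) — fails.
  j=4: ((¬p4 ∧ p1) U[1,1] p4) — fails.
  j=5: ((¬p4 ∧ p1) U[1,1] p4) — fails.
No j in the window works → until fails.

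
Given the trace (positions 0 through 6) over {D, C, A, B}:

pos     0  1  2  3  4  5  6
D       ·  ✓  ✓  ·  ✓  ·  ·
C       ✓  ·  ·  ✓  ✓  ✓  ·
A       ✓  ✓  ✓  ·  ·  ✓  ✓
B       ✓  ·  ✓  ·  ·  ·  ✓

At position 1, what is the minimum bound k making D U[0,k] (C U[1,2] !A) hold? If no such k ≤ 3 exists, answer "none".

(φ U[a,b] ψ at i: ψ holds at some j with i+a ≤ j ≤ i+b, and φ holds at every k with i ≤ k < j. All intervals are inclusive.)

2

Need earliest j ≥ 1 with (C U[1,2] !A), and D at every k in [1,j-1].
  j=1: rhs fails.
  j=2: rhs fails.
  j=3: rhs holds; lhs holds on [1,2]. k = 2.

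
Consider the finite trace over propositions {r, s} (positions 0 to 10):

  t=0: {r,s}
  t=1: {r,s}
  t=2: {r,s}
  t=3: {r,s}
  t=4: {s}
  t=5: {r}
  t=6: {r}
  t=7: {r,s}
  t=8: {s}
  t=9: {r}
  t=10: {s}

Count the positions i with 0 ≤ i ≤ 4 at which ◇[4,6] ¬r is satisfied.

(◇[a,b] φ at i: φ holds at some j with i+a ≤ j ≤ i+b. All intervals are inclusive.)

Evaluate at each i in [0,4]:
  i=0: ✓ (witness j=4)
  i=1: ✗ (none in [5,7])
  i=2: ✓ (witness j=8)
  i=3: ✓ (witness j=8)
  i=4: ✓ (witness j=8)
Positions where it holds: {0, 2, 3, 4} → 4.

4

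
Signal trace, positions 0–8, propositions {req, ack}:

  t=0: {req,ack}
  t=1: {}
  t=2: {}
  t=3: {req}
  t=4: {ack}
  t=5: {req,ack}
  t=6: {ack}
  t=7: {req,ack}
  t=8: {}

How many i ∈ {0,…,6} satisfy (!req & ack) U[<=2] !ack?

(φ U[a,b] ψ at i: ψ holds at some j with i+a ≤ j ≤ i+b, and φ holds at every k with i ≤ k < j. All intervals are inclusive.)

Evaluate at each i in [0,6]:
  i=0: ✗ (lhs fails at k=0 before rhs at j=1)
  i=1: ✓ (rhs at j=1)
  i=2: ✓ (rhs at j=2)
  i=3: ✓ (rhs at j=3)
  i=4: ✗ (no rhs in [4,6])
  i=5: ✗ (no rhs in [5,7])
  i=6: ✗ (lhs fails at k=7 before rhs at j=8)
Positions where it holds: {1, 2, 3} → 3.

3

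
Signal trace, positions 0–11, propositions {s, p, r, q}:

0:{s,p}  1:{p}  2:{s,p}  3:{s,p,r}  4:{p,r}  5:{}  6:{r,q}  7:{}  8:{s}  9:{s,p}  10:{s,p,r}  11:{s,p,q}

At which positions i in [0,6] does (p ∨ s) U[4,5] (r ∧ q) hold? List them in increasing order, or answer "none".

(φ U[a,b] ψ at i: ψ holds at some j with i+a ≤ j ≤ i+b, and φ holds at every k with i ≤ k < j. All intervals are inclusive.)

Evaluate at each i in [0,6]:
  i=0: ✗ (no rhs in [4,5])
  i=1: ✗ (lhs fails at k=5 before rhs at j=6)
  i=2: ✗ (lhs fails at k=5 before rhs at j=6)
  i=3: ✗ (no rhs in [7,8])
  i=4: ✗ (no rhs in [8,9])
  i=5: ✗ (no rhs in [9,10])
  i=6: ✗ (no rhs in [10,11])

none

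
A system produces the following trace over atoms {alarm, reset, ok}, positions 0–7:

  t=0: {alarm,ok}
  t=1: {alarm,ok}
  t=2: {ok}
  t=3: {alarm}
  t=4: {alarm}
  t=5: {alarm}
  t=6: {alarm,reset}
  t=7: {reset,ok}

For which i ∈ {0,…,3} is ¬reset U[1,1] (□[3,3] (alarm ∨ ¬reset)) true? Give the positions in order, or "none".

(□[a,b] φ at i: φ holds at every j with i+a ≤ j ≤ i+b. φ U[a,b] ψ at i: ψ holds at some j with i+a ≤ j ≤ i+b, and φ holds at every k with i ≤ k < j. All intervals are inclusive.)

0, 1, 2

Evaluate at each i in [0,3]:
  i=0: ✓ (rhs at j=1; lhs holds on [0,0])
  i=1: ✓ (rhs at j=2; lhs holds on [1,1])
  i=2: ✓ (rhs at j=3; lhs holds on [2,2])
  i=3: ✗ (no rhs in [4,4])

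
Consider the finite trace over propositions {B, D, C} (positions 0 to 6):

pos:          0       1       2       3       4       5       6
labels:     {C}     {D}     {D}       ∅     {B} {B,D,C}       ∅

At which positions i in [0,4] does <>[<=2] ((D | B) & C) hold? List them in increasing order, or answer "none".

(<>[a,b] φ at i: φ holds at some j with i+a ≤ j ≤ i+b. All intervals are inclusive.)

3, 4

Evaluate at each i in [0,4]:
  i=0: ✗ (none in [0,2])
  i=1: ✗ (none in [1,3])
  i=2: ✗ (none in [2,4])
  i=3: ✓ (witness j=5)
  i=4: ✓ (witness j=5)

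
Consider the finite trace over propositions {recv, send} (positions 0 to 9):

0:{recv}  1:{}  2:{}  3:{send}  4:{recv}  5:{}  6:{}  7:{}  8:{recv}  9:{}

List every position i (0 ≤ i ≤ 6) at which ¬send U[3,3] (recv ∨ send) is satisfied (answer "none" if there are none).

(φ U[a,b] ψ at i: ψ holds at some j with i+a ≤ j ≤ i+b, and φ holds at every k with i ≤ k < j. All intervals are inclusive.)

Evaluate at each i in [0,6]:
  i=0: ✓ (rhs at j=3; lhs holds on [0,2])
  i=1: ✗ (lhs fails at k=3 before rhs at j=4)
  i=2: ✗ (no rhs in [5,5])
  i=3: ✗ (no rhs in [6,6])
  i=4: ✗ (no rhs in [7,7])
  i=5: ✓ (rhs at j=8; lhs holds on [5,7])
  i=6: ✗ (no rhs in [9,9])

0, 5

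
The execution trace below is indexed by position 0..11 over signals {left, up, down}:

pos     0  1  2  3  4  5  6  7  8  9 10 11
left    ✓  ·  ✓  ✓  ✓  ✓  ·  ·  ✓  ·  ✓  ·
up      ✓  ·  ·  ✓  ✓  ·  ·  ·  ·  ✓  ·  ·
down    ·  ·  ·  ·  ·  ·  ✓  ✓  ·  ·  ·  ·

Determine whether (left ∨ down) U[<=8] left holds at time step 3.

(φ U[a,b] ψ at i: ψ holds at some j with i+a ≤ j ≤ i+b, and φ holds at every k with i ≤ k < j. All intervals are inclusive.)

True

Need some j in [3,11] with left, and (left ∨ down) at every k in [3,j-1].
  j=3: left holds; no prefix to check → satisfied.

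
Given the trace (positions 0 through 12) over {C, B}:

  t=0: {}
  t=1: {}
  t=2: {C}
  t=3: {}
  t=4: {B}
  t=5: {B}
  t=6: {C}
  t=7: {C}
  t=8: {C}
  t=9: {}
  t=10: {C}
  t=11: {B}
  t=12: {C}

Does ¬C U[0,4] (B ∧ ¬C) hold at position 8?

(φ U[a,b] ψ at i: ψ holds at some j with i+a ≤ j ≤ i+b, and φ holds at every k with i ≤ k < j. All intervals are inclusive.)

False

Need some j in [8,12] with (B ∧ ¬C), and ¬C at every k in [8,j-1].
  j=8: (B ∧ ¬C) false.
  j=9: (B ∧ ¬C) false.
  j=10: (B ∧ ¬C) false.
  j=11: (B ∧ ¬C) holds, but ¬C fails at k=8 → not this j.
  j=12: (B ∧ ¬C) false.
No j in the window works → until fails.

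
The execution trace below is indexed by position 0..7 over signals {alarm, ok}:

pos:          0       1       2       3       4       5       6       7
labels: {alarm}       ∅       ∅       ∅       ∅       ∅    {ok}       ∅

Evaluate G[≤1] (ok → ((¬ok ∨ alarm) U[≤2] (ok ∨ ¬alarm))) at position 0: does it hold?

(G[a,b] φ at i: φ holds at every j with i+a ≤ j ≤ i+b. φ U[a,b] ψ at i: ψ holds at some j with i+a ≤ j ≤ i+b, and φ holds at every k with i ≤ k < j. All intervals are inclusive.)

Check (ok → ((¬ok ∨ alarm) U[≤2] (ok ∨ ¬alarm))) at every j in [0,1]:
  j=0: antecedent false → ✓
  j=1: antecedent false → ✓
All positions satisfy it → formula holds.

True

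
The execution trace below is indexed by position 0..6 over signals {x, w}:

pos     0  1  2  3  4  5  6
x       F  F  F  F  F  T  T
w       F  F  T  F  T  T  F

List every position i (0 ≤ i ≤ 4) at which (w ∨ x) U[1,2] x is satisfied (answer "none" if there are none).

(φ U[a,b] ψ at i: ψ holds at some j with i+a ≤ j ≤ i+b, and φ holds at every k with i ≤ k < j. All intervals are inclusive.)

Evaluate at each i in [0,4]:
  i=0: ✗ (no rhs in [1,2])
  i=1: ✗ (no rhs in [2,3])
  i=2: ✗ (no rhs in [3,4])
  i=3: ✗ (lhs fails at k=3 before rhs at j=5)
  i=4: ✓ (rhs at j=5; lhs holds on [4,4])

4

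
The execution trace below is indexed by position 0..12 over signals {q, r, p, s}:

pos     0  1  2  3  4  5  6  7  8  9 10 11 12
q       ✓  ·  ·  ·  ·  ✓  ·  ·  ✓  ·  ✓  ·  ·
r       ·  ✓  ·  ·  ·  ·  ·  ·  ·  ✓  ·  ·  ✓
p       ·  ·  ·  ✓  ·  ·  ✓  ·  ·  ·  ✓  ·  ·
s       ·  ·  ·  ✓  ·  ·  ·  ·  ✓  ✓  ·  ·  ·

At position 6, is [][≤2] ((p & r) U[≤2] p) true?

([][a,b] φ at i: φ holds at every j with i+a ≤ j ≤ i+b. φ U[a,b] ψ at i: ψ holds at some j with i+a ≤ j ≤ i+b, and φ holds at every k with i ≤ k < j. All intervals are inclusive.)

Check ((p & r) U[≤2] p) at every j in [6,8]:
  j=6: holds
  j=7: fails
  j=8: fails
Fails at j=7 → formula fails.

Does not hold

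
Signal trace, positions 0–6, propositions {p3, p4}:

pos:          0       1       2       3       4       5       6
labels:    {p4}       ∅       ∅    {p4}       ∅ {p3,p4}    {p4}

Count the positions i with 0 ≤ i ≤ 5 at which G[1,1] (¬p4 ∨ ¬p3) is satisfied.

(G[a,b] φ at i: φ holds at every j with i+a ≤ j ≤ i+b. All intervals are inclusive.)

5

Evaluate at each i in [0,5]:
  i=0: ✓ (all of [1,1])
  i=1: ✓ (all of [2,2])
  i=2: ✓ (all of [3,3])
  i=3: ✓ (all of [4,4])
  i=4: ✗ (fails at j=5)
  i=5: ✓ (all of [6,6])
Positions where it holds: {0, 1, 2, 3, 5} → 5.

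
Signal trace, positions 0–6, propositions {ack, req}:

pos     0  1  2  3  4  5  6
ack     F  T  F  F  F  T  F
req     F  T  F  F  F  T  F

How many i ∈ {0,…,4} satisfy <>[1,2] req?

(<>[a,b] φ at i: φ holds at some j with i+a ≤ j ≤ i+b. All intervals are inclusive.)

3

Evaluate at each i in [0,4]:
  i=0: ✓ (witness j=1)
  i=1: ✗ (none in [2,3])
  i=2: ✗ (none in [3,4])
  i=3: ✓ (witness j=5)
  i=4: ✓ (witness j=5)
Positions where it holds: {0, 3, 4} → 3.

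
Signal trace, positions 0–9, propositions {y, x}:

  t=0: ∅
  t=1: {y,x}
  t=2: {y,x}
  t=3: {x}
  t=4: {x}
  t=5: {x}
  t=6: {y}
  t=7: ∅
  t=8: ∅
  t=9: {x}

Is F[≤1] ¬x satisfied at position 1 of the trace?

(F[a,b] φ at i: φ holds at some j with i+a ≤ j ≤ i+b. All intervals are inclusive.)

Check ¬x at each j in [1,2]:
  j=1: false
  j=2: false
No position in the window satisfies it → formula fails.

False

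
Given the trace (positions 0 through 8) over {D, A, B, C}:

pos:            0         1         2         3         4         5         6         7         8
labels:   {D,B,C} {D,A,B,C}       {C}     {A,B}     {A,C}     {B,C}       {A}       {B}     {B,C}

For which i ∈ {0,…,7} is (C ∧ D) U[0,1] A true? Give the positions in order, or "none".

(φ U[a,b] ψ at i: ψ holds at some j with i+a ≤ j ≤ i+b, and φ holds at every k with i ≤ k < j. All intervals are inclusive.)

0, 1, 3, 4, 6

Evaluate at each i in [0,7]:
  i=0: ✓ (rhs at j=1; lhs holds on [0,0])
  i=1: ✓ (rhs at j=1)
  i=2: ✗ (lhs fails at k=2 before rhs at j=3)
  i=3: ✓ (rhs at j=3)
  i=4: ✓ (rhs at j=4)
  i=5: ✗ (lhs fails at k=5 before rhs at j=6)
  i=6: ✓ (rhs at j=6)
  i=7: ✗ (no rhs in [7,8])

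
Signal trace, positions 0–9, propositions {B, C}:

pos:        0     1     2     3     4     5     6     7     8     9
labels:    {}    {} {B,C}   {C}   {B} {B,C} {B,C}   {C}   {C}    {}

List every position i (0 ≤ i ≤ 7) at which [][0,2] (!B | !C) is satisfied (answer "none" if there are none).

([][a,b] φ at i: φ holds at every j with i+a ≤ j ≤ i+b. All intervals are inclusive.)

7

Evaluate at each i in [0,7]:
  i=0: ✗ (fails at j=2)
  i=1: ✗ (fails at j=2)
  i=2: ✗ (fails at j=2)
  i=3: ✗ (fails at j=5)
  i=4: ✗ (fails at j=5)
  i=5: ✗ (fails at j=5)
  i=6: ✗ (fails at j=6)
  i=7: ✓ (all of [7,9])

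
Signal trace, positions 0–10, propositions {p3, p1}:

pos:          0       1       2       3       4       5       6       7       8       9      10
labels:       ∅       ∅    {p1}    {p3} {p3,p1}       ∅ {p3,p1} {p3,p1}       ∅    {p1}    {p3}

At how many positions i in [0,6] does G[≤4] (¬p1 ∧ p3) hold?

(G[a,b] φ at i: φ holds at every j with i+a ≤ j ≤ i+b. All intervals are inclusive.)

Evaluate at each i in [0,6]:
  i=0: ✗ (fails at j=0)
  i=1: ✗ (fails at j=1)
  i=2: ✗ (fails at j=2)
  i=3: ✗ (fails at j=4)
  i=4: ✗ (fails at j=4)
  i=5: ✗ (fails at j=5)
  i=6: ✗ (fails at j=6)
Positions where it holds: {} → 0.

0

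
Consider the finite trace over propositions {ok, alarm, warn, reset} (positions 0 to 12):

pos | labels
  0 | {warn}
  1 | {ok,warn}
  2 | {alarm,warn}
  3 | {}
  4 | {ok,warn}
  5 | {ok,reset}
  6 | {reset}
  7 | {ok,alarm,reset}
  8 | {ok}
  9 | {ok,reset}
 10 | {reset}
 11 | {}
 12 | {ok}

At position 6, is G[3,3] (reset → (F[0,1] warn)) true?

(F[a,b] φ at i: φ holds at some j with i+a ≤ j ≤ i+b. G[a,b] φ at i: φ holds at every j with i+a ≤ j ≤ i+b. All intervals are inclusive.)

Check (reset → (F[0,1] warn)) at every j in [9,9]:
  j=9: antecedent true; consequent fails (none in [9,10]) → ✗
Fails at j=9 → formula fails.

False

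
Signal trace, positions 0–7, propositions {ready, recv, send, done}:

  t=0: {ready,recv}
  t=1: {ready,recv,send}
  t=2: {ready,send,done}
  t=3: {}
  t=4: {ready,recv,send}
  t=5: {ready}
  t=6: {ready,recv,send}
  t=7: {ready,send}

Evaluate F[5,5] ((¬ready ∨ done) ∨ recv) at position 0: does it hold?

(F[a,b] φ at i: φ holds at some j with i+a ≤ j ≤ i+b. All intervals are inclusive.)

Check ((¬ready ∨ done) ∨ recv) at each j in [5,5]:
  j=5: false
No position in the window satisfies it → formula fails.

Does not hold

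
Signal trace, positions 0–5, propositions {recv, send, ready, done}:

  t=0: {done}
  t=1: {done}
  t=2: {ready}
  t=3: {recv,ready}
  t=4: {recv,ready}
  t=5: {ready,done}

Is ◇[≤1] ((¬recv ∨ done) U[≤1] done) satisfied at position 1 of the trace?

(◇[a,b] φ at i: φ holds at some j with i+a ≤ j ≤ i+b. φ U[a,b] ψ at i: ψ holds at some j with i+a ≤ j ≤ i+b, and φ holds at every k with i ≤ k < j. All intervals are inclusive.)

True

Check ((¬recv ∨ done) U[≤1] done) at each j in [1,2]:
  j=1: holds
  j=2: fails
Found at j=1 → formula holds.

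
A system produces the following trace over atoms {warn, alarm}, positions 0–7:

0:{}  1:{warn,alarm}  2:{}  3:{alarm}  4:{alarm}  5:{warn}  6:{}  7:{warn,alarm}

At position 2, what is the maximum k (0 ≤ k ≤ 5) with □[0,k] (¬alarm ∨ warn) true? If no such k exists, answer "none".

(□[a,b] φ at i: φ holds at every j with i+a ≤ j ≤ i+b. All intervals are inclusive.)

0

(¬alarm ∨ warn) must hold from j=2 onward; find where it first fails.
  j=2: holds
  j=3: fails
Holds on [2,2], so largest k = 0.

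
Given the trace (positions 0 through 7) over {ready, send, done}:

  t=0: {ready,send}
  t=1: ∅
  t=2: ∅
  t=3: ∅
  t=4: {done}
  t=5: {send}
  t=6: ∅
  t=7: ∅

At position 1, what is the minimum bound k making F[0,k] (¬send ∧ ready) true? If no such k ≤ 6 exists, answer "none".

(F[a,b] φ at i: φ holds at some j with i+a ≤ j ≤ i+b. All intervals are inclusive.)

Scan j = 1,2,… for (¬send ∧ ready):
  j=1: fails
  j=2: fails
  j=3: fails
  j=4: fails
  j=5: fails
  j=6: fails
  j=7: fails
No j in [1,7] satisfies it → none.

none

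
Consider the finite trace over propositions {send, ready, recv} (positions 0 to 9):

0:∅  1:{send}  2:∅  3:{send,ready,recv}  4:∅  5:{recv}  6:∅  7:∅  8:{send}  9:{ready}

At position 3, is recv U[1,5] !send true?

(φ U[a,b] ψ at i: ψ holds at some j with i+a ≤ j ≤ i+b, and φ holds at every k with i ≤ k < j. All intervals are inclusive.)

Holds

Need some j in [4,8] with !send, and recv at every k in [3,j-1].
  j=4: !send holds; recv holds at every k in [3,3] → satisfied.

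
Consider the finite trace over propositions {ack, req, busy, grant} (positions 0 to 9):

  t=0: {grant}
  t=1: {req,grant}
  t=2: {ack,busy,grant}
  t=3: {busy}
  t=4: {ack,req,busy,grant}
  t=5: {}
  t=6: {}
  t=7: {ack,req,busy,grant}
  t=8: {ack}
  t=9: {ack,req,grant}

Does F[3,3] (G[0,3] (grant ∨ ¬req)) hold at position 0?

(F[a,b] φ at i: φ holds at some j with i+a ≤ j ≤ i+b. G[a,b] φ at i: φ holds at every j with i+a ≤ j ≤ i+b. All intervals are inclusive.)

Yes

Check G[0,3] (grant ∨ ¬req) at each j in [3,3]:
  j=3: holds on [3,6]
Found at j=3 → formula holds.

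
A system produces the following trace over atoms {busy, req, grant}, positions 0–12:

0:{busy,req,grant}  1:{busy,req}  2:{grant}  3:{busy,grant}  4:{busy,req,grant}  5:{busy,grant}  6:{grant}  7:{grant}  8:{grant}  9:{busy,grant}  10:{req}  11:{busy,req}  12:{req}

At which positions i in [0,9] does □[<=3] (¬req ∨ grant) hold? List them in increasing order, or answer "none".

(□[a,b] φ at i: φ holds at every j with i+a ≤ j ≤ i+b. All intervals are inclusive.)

Evaluate at each i in [0,9]:
  i=0: ✗ (fails at j=1)
  i=1: ✗ (fails at j=1)
  i=2: ✓ (all of [2,5])
  i=3: ✓ (all of [3,6])
  i=4: ✓ (all of [4,7])
  i=5: ✓ (all of [5,8])
  i=6: ✓ (all of [6,9])
  i=7: ✗ (fails at j=10)
  i=8: ✗ (fails at j=10)
  i=9: ✗ (fails at j=10)

2, 3, 4, 5, 6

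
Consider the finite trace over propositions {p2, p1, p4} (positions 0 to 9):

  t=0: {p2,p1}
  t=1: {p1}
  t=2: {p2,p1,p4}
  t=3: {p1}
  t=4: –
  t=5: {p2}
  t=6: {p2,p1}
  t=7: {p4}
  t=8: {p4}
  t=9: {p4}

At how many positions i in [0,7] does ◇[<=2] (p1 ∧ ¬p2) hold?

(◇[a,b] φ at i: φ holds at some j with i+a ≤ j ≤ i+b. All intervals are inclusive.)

Evaluate at each i in [0,7]:
  i=0: ✓ (witness j=1)
  i=1: ✓ (witness j=1)
  i=2: ✓ (witness j=3)
  i=3: ✓ (witness j=3)
  i=4: ✗ (none in [4,6])
  i=5: ✗ (none in [5,7])
  i=6: ✗ (none in [6,8])
  i=7: ✗ (none in [7,9])
Positions where it holds: {0, 1, 2, 3} → 4.

4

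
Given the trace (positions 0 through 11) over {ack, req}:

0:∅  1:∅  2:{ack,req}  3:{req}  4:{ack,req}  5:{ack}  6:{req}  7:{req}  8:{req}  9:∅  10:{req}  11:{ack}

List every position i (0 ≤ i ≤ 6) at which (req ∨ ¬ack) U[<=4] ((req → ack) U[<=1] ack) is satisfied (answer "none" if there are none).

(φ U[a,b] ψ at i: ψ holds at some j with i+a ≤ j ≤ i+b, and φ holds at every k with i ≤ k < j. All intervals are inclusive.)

Evaluate at each i in [0,6]:
  i=0: ✓ (rhs at j=1; lhs holds on [0,0])
  i=1: ✓ (rhs at j=1)
  i=2: ✓ (rhs at j=2)
  i=3: ✓ (rhs at j=4; lhs holds on [3,3])
  i=4: ✓ (rhs at j=4)
  i=5: ✓ (rhs at j=5)
  i=6: ✗ (no rhs in [6,10])

0, 1, 2, 3, 4, 5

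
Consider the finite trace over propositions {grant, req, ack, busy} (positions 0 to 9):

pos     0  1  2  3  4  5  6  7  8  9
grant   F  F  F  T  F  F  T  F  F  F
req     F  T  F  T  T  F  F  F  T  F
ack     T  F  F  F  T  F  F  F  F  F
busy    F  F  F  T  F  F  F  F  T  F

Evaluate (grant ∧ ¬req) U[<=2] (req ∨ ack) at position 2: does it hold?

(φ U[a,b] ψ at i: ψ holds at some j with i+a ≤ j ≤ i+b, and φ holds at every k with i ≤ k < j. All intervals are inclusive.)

No

Need some j in [2,4] with (req ∨ ack), and (grant ∧ ¬req) at every k in [2,j-1].
  j=2: (req ∨ ack) false.
  j=3: (req ∨ ack) holds, but (grant ∧ ¬req) fails at k=2 → not this j.
  j=4: (req ∨ ack) holds, but (grant ∧ ¬req) fails at k=2 → not this j.
No j in the window works → until fails.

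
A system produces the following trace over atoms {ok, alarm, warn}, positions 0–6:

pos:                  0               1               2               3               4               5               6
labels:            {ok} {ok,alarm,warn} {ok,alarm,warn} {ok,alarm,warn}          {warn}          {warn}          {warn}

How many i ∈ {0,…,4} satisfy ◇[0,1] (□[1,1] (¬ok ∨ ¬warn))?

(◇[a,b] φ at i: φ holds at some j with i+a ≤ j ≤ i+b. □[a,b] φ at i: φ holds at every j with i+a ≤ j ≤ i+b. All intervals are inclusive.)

3

Evaluate at each i in [0,4]:
  i=0: ✗ (none in [0,1])
  i=1: ✗ (none in [1,2])
  i=2: ✓ (witness j=3)
  i=3: ✓ (witness j=3)
  i=4: ✓ (witness j=4)
Positions where it holds: {2, 3, 4} → 3.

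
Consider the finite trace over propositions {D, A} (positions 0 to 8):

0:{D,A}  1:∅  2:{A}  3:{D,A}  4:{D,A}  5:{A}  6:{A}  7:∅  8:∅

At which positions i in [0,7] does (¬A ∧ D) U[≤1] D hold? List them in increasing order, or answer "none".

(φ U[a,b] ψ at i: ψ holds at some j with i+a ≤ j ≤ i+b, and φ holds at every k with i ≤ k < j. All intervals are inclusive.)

Evaluate at each i in [0,7]:
  i=0: ✓ (rhs at j=0)
  i=1: ✗ (no rhs in [1,2])
  i=2: ✗ (lhs fails at k=2 before rhs at j=3)
  i=3: ✓ (rhs at j=3)
  i=4: ✓ (rhs at j=4)
  i=5: ✗ (no rhs in [5,6])
  i=6: ✗ (no rhs in [6,7])
  i=7: ✗ (no rhs in [7,8])

0, 3, 4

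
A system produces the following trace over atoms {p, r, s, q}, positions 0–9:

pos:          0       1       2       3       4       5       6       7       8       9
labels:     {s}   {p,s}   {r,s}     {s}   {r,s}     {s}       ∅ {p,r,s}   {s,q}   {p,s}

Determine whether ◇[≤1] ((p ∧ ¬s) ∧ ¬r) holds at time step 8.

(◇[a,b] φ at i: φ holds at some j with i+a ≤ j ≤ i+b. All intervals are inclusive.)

Check ((p ∧ ¬s) ∧ ¬r) at each j in [8,9]:
  j=8: false
  j=9: false
No position in the window satisfies it → formula fails.

Does not hold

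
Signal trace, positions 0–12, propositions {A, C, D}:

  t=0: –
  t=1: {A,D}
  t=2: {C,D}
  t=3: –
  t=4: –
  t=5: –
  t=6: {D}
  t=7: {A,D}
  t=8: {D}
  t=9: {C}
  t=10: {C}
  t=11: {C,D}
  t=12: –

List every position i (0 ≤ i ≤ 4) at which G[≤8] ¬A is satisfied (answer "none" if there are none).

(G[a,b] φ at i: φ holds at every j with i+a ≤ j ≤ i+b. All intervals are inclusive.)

none

Evaluate at each i in [0,4]:
  i=0: ✗ (fails at j=1)
  i=1: ✗ (fails at j=1)
  i=2: ✗ (fails at j=7)
  i=3: ✗ (fails at j=7)
  i=4: ✗ (fails at j=7)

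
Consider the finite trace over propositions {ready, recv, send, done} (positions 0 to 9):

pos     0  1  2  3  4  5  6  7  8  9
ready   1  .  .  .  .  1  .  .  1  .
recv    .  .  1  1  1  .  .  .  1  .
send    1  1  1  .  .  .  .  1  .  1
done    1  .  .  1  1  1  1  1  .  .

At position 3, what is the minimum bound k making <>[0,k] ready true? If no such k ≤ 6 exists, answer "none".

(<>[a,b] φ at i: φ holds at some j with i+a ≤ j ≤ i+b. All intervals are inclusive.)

2

Scan j = 3,4,… for ready:
  j=3: fails
  j=4: fails
  j=5: holds
First hit at j=5, so smallest k = 5-3 = 2.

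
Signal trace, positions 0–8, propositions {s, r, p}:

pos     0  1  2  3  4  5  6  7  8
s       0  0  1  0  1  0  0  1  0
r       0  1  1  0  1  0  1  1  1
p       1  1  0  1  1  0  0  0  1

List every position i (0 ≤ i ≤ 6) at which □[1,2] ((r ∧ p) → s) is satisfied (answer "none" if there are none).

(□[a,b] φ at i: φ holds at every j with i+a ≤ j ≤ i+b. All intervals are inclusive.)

1, 2, 3, 4, 5

Evaluate at each i in [0,6]:
  i=0: ✗ (fails at j=1)
  i=1: ✓ (all of [2,3])
  i=2: ✓ (all of [3,4])
  i=3: ✓ (all of [4,5])
  i=4: ✓ (all of [5,6])
  i=5: ✓ (all of [6,7])
  i=6: ✗ (fails at j=8)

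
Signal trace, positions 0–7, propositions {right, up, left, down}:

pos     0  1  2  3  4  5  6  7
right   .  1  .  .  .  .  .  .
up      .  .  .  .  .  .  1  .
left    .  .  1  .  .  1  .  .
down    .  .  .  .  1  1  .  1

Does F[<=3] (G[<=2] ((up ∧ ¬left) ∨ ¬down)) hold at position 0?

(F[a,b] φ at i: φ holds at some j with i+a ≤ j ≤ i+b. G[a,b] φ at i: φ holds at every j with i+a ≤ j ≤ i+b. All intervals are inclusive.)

Check G[<=2] ((up ∧ ¬left) ∨ ¬down) at each j in [0,3]:
  j=0: holds on [0,2]
  j=1: holds on [1,3]
  j=2: fails at 4
  j=3: fails at 4
Found at j=0 → formula holds.

Yes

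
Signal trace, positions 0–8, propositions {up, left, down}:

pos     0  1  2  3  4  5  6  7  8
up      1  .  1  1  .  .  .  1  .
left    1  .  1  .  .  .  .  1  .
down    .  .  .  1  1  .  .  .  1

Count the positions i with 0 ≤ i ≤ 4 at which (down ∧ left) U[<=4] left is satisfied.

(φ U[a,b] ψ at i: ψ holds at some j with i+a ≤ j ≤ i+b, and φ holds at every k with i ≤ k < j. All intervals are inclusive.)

Evaluate at each i in [0,4]:
  i=0: ✓ (rhs at j=0)
  i=1: ✗ (lhs fails at k=1 before rhs at j=2)
  i=2: ✓ (rhs at j=2)
  i=3: ✗ (lhs fails at k=3 before rhs at j=7)
  i=4: ✗ (lhs fails at k=4 before rhs at j=7)
Positions where it holds: {0, 2} → 2.

2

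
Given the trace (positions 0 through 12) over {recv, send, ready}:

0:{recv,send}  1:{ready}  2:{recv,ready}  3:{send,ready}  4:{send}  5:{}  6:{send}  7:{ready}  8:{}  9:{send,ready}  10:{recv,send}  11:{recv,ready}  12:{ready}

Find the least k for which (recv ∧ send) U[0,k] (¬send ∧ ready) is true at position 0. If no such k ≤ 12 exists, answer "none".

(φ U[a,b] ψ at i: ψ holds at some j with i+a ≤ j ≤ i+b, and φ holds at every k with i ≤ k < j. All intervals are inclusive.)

1

Need earliest j ≥ 0 with (¬send ∧ ready), and (recv ∧ send) at every k in [0,j-1].
  j=0: rhs fails.
  j=1: rhs holds; lhs holds on [0,0]. k = 1.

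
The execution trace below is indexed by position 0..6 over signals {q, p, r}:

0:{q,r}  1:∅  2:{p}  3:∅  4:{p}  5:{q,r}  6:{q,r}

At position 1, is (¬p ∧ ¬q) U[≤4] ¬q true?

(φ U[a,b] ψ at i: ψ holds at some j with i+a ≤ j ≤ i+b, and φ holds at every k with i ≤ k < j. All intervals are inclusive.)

Holds

Need some j in [1,5] with ¬q, and (¬p ∧ ¬q) at every k in [1,j-1].
  j=1: ¬q holds; no prefix to check → satisfied.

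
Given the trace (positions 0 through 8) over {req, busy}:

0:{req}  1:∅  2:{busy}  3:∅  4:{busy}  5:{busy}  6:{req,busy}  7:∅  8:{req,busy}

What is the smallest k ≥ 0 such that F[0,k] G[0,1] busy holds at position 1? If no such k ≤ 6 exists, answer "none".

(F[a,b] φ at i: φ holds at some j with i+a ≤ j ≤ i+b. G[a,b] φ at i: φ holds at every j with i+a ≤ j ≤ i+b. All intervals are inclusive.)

3

Scan j = 1,2,… for G[0,1] busy:
  j=1: fails
  j=2: fails
  j=3: fails
  j=4: holds
First hit at j=4, so smallest k = 4-1 = 3.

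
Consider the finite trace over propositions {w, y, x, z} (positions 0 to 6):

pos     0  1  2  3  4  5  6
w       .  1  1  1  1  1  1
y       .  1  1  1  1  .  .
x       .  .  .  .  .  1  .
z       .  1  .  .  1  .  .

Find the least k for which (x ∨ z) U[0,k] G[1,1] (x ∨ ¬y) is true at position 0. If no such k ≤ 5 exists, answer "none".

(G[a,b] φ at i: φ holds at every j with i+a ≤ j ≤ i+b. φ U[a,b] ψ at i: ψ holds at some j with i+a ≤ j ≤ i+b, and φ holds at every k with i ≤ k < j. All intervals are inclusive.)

Need earliest j ≥ 0 with G[1,1] (x ∨ ¬y), and (x ∨ z) at every k in [0,j-1].
  j=0: rhs fails.
  j=1: rhs fails.
  j=2: rhs fails.
  j=3: rhs fails.
  j=4: rhs holds but lhs fails at k=0.
  j=5: rhs holds but lhs fails at k=0.
No witness within the range → none.

none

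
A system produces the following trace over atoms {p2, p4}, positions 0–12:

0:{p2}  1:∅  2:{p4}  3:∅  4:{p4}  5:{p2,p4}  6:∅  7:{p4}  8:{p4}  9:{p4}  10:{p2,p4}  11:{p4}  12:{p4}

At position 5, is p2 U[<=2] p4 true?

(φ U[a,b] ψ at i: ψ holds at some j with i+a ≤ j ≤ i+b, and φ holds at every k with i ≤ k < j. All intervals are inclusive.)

Need some j in [5,7] with p4, and p2 at every k in [5,j-1].
  j=5: p4 holds; no prefix to check → satisfied.

True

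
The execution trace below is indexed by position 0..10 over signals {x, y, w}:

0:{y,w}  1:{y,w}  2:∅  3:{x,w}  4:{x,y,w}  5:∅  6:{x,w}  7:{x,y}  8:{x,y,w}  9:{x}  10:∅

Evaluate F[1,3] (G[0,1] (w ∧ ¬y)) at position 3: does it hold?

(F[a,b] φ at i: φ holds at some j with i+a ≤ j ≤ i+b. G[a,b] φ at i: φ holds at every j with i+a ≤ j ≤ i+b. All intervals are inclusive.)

No

Check G[0,1] (w ∧ ¬y) at each j in [4,6]:
  j=4: fails at 4
  j=5: fails at 5
  j=6: fails at 7
No position in the window satisfies it → formula fails.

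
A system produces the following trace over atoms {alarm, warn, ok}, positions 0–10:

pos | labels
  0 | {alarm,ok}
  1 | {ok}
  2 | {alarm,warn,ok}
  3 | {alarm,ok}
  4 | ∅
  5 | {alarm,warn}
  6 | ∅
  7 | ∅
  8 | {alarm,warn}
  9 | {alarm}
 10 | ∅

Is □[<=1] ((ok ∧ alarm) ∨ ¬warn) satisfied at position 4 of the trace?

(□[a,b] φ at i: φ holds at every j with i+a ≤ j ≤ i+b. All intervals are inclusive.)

Check ((ok ∧ alarm) ∨ ¬warn) at every j in [4,5]:
  j=4: true
  j=5: false
Fails at j=5 → formula fails.

False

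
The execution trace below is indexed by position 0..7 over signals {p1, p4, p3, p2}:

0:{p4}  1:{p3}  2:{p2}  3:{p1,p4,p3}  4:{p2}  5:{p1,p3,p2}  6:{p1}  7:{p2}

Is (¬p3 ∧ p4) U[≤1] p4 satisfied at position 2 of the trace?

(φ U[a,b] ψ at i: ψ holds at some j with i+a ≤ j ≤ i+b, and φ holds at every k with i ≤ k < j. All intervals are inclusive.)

Need some j in [2,3] with p4, and (¬p3 ∧ p4) at every k in [2,j-1].
  j=2: p4 false.
  j=3: p4 holds, but (¬p3 ∧ p4) fails at k=2 → not this j.
No j in the window works → until fails.

Does not hold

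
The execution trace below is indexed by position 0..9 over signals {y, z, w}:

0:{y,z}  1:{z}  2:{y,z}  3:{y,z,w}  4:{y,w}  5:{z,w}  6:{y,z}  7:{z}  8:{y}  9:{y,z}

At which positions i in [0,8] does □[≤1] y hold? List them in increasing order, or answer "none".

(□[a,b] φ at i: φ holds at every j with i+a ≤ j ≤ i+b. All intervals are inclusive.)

Evaluate at each i in [0,8]:
  i=0: ✗ (fails at j=1)
  i=1: ✗ (fails at j=1)
  i=2: ✓ (all of [2,3])
  i=3: ✓ (all of [3,4])
  i=4: ✗ (fails at j=5)
  i=5: ✗ (fails at j=5)
  i=6: ✗ (fails at j=7)
  i=7: ✗ (fails at j=7)
  i=8: ✓ (all of [8,9])

2, 3, 8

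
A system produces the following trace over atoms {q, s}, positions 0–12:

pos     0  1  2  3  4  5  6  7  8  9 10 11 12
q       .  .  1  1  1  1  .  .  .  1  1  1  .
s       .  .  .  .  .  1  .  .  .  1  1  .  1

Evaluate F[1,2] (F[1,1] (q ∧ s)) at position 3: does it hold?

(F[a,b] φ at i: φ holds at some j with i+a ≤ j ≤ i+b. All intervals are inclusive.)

Yes

Check F[1,1] (q ∧ s) at each j in [4,5]:
  j=4: holds (witness at 5)
  j=5: fails (none in [6,6])
Found at j=4 → formula holds.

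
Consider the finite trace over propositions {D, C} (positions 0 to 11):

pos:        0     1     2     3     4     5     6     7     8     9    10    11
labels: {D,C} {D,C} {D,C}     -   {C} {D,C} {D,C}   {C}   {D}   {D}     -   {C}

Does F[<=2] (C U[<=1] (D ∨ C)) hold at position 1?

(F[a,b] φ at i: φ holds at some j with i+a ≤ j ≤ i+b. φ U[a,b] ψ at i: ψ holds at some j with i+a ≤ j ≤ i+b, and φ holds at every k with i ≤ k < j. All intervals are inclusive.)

True

Check (C U[<=1] (D ∨ C)) at each j in [1,3]:
  j=1: holds
  j=2: holds
  j=3: fails
Found at j=1 → formula holds.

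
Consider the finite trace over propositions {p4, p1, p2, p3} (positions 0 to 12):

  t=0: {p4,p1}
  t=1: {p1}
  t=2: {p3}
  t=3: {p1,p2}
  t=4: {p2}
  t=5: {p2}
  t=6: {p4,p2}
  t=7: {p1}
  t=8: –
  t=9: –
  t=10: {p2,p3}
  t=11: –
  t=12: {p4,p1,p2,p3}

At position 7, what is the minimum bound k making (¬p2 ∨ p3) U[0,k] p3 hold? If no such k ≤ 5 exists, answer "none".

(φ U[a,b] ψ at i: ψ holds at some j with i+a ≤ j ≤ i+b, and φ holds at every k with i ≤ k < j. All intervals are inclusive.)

Need earliest j ≥ 7 with p3, and (¬p2 ∨ p3) at every k in [7,j-1].
  j=7: rhs fails.
  j=8: rhs fails.
  j=9: rhs fails.
  j=10: rhs holds; lhs holds on [7,9]. k = 3.

3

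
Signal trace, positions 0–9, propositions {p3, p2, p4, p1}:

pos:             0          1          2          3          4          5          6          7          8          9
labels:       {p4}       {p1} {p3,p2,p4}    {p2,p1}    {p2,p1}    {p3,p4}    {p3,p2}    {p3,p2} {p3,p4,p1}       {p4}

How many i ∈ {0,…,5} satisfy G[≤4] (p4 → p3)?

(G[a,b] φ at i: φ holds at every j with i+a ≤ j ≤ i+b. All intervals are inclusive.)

4

Evaluate at each i in [0,5]:
  i=0: ✗ (fails at j=0)
  i=1: ✓ (all of [1,5])
  i=2: ✓ (all of [2,6])
  i=3: ✓ (all of [3,7])
  i=4: ✓ (all of [4,8])
  i=5: ✗ (fails at j=9)
Positions where it holds: {1, 2, 3, 4} → 4.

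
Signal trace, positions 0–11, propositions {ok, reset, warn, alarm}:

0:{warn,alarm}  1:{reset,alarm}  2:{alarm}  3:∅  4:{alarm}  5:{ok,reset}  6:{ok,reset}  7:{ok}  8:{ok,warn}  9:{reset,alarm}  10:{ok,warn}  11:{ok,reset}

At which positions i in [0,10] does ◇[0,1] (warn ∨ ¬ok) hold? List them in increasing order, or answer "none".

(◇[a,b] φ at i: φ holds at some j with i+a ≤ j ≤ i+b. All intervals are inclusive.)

Evaluate at each i in [0,10]:
  i=0: ✓ (witness j=0)
  i=1: ✓ (witness j=1)
  i=2: ✓ (witness j=2)
  i=3: ✓ (witness j=3)
  i=4: ✓ (witness j=4)
  i=5: ✗ (none in [5,6])
  i=6: ✗ (none in [6,7])
  i=7: ✓ (witness j=8)
  i=8: ✓ (witness j=8)
  i=9: ✓ (witness j=9)
  i=10: ✓ (witness j=10)

0, 1, 2, 3, 4, 7, 8, 9, 10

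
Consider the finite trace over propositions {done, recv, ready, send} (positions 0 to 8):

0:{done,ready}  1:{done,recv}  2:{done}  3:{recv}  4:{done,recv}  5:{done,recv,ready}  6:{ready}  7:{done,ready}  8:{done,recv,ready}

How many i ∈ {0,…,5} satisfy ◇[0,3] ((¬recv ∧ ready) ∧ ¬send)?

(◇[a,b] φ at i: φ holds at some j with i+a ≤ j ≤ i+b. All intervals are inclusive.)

Evaluate at each i in [0,5]:
  i=0: ✓ (witness j=0)
  i=1: ✗ (none in [1,4])
  i=2: ✗ (none in [2,5])
  i=3: ✓ (witness j=6)
  i=4: ✓ (witness j=6)
  i=5: ✓ (witness j=6)
Positions where it holds: {0, 3, 4, 5} → 4.

4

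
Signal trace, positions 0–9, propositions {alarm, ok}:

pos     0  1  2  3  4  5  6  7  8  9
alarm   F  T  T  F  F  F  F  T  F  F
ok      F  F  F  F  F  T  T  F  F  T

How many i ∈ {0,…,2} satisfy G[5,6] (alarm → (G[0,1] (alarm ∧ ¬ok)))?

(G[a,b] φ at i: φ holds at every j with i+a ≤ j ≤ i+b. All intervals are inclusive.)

1

Evaluate at each i in [0,2]:
  i=0: ✓ (all of [5,6])
  i=1: ✗ (fails at j=7)
  i=2: ✗ (fails at j=7)
Positions where it holds: {0} → 1.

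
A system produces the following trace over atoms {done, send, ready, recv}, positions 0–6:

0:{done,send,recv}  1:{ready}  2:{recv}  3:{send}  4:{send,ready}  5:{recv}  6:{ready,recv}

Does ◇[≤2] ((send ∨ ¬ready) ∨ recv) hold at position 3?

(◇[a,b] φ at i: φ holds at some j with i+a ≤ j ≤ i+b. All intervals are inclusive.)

True

Check ((send ∨ ¬ready) ∨ recv) at each j in [3,5]:
  j=3: true
  j=4: true
  j=5: true
Found at j=3 → formula holds.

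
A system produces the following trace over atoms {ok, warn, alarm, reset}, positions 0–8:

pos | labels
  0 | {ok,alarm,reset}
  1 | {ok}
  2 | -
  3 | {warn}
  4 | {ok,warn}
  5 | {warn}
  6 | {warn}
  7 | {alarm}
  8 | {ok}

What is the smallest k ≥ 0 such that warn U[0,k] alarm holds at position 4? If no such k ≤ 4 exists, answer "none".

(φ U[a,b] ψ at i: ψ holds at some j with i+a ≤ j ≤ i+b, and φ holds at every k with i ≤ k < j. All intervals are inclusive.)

Need earliest j ≥ 4 with alarm, and warn at every k in [4,j-1].
  j=4: rhs fails.
  j=5: rhs fails.
  j=6: rhs fails.
  j=7: rhs holds; lhs holds on [4,6]. k = 3.

3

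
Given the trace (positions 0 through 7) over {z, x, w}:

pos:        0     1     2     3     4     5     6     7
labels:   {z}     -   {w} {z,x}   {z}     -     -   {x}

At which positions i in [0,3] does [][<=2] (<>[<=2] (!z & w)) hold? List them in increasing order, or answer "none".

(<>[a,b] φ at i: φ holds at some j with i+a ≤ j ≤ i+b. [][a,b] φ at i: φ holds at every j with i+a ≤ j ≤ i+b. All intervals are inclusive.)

Evaluate at each i in [0,3]:
  i=0: ✓ (all of [0,2])
  i=1: ✗ (fails at j=3)
  i=2: ✗ (fails at j=3)
  i=3: ✗ (fails at j=3)

0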